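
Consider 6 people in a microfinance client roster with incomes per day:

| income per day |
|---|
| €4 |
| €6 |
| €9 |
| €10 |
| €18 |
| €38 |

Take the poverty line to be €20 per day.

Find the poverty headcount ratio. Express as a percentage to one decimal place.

5 of the 6 people have income below €20.
H = 5/6 = 83.3%.

83.3%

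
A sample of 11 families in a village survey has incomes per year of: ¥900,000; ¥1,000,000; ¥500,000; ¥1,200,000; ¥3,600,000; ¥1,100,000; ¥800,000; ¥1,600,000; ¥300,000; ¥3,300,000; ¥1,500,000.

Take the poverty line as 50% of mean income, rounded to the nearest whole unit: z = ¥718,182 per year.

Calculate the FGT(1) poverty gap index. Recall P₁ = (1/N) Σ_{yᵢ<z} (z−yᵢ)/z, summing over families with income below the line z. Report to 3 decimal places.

Poor units: ¥300,000, ¥500,000 (q = 2 of N = 11).
Gap ratios (z−y)/z: (718182−300000)/718182 = 0.5823; (718182−500000)/718182 = 0.3038.
Sum of shortfalls = 0.886076; P₁ averages over all N: 0.886076 / 11 = 0.081.

0.081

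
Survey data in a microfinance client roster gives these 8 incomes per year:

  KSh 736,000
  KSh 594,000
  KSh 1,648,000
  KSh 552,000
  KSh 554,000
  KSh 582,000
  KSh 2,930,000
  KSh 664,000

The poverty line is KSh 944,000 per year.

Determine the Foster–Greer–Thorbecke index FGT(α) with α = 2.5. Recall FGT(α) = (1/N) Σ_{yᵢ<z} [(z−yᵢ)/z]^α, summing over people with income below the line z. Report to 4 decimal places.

Below the line: KSh 552,000, KSh 554,000, KSh 582,000, KSh 594,000, KSh 664,000, KSh 736,000 (q = 6 of N = 8).
Normalized shortfalls: (944000−552000)/944000 = 0.4153; (944000−554000)/944000 = 0.4131; (944000−582000)/944000 = 0.3835; (944000−594000)/944000 = 0.3708; (944000−664000)/944000 = 0.2966; (944000−736000)/944000 = 0.2203.
Raised to α = 2.5: 0.11112; 0.10971; 0.09106; 0.08370; 0.04791; 0.02279.
Sum = 0.466294; FGT(2.5) = 0.466294 / 8 = 0.0583.

0.0583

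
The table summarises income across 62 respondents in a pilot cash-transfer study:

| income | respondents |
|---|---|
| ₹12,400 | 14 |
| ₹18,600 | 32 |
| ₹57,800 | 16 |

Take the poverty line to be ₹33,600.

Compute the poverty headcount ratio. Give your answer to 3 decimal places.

46 of the 62 respondents have income below ₹33,600.
H = 46/62 = 0.742.

0.742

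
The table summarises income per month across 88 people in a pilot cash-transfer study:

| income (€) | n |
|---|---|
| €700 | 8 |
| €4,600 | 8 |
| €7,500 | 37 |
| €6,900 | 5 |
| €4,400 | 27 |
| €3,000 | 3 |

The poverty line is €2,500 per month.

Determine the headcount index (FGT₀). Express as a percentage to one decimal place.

8 of the 88 people have income below €2,500.
H = 8/88 = 9.1%.

9.1%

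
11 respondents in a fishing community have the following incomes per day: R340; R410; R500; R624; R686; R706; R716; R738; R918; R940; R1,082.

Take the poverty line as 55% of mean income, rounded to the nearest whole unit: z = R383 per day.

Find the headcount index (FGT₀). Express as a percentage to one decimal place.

1 of the 11 respondents have income below R383.
H = 1/11 = 9.1%.

9.1%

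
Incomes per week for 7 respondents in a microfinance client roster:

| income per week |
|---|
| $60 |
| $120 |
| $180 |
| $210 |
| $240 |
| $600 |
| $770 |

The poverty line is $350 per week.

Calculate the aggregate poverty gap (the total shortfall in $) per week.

$940

Below z: $60, $120, $180, $210, $240 (q = 5 of N = 7).
Individual gaps: 350−60 = 290; 350−120 = 230; 350−180 = 170; 350−210 = 140; 350−240 = 110.
Aggregate gap = $940.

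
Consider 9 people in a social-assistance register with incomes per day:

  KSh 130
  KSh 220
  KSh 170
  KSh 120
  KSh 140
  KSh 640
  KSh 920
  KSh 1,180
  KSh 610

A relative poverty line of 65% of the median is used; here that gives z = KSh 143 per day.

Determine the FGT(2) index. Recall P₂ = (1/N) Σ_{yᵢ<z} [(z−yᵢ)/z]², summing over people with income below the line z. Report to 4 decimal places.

0.0038

Poor units: KSh 120, KSh 130, KSh 140 (q = 3 of N = 9).
Normalized shortfalls: (143−120)/143 = 0.1608; (143−130)/143 = 0.0909; (143−140)/143 = 0.0210.
Squared: 0.0259; 0.0083; 0.0004.
Sum = 0.034574; P₂ = 0.034574 / 9 = 0.0038.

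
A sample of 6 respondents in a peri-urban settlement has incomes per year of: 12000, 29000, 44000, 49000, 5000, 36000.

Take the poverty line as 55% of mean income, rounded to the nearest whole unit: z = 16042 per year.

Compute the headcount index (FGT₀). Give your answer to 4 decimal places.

2 of the 6 respondents have income below 16042.
H = 2/6 = 0.3333.

0.3333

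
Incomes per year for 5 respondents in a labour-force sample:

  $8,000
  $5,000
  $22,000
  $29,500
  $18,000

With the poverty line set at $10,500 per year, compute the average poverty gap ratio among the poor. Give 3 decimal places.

Incomes under z: $5,000, $8,000 (q = 2 of N = 5).
Shortfall ratios (z−y)/z: 0.5238, 0.2381; sum = 0.761905.
The income-gap ratio divides by q (the poor only): 0.761905 / 2 = 0.381.

0.381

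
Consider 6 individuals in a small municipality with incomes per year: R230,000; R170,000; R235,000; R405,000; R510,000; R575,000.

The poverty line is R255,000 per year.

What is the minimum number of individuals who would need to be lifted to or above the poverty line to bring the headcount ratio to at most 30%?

3 of the 6 individuals are poor, so H = 3/6 = 0.500.
A headcount ratio of at most 30% allows at most ⌊0.30 × 6⌋ = 1 poor individuals.
So at least 3 − 1 = 2 must be lifted.

2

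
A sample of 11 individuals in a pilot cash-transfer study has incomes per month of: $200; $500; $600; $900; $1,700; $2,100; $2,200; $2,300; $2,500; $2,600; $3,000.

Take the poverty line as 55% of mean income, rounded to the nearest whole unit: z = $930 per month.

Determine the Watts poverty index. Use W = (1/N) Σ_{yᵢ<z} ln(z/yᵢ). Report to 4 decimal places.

0.2390

Poor units: $200, $500, $600, $900 (q = 4 of N = 11).
ln(z/y) terms: ln(930/200) = 1.5369; ln(930/500) = 0.6206; ln(930/600) = 0.4383; ln(930/900) = 0.0328.
W = 2.628488 / 11 = 0.2390.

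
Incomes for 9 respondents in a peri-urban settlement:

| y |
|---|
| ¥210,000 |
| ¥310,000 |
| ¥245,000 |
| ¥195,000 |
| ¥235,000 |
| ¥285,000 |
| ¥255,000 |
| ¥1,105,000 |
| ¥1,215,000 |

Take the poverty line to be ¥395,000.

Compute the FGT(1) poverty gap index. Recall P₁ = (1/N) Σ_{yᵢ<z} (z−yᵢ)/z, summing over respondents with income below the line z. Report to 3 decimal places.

Below the line: ¥195,000, ¥210,000, ¥235,000, ¥245,000, ¥255,000, ¥285,000, ¥310,000 (q = 7 of N = 9).
Relative gaps: (395000−195000)/395000 = 0.5063; (395000−210000)/395000 = 0.4684; (395000−235000)/395000 = 0.4051; (395000−245000)/395000 = 0.3797; (395000−255000)/395000 = 0.3544; (395000−285000)/395000 = 0.2785; (395000−310000)/395000 = 0.2152.
Σ = 2.607595. Dividing by the full population N = 9 gives P₁ = 0.290.

0.290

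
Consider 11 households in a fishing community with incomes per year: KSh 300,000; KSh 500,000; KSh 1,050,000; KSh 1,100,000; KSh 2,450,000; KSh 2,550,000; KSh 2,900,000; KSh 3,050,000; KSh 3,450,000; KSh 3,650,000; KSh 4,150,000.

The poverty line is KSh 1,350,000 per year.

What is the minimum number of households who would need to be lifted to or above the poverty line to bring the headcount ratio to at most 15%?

Currently q = 4 of N = 11 are below the line (H = 0.364).
A headcount ratio of at most 15% allows at most ⌊0.15 × 11⌋ = 1 poor households.
So at least 4 − 1 = 3 must be lifted.

3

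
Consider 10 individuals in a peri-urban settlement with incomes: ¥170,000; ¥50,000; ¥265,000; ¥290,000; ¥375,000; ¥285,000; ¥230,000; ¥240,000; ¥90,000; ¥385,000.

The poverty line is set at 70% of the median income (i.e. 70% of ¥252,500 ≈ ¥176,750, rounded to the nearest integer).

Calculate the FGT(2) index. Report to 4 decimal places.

Below the line: ¥50,000, ¥90,000, ¥170,000 (q = 3 of N = 10).
Normalized shortfalls: (176750−50000)/176750 = 0.7171; (176750−90000)/176750 = 0.4908; (176750−170000)/176750 = 0.0382.
Squared: 0.5143; 0.2409; 0.0015.
Sum = 0.756602; P₂ = 0.756602 / 10 = 0.0757.

0.0757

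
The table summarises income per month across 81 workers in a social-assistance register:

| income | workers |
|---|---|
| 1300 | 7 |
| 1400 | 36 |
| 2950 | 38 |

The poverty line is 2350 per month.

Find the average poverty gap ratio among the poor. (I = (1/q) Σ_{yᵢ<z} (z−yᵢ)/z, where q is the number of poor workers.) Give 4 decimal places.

Poor units: 7×1300, 36×1400 (q = 43 of N = 81).
Shortfall ratios (z−y)/z: 0.4468 (×7), 0.4043 (×36); sum = 17.680851.
I averages over the q = 43 poor units only: 17.680851 / 43 = 0.4112.

0.4112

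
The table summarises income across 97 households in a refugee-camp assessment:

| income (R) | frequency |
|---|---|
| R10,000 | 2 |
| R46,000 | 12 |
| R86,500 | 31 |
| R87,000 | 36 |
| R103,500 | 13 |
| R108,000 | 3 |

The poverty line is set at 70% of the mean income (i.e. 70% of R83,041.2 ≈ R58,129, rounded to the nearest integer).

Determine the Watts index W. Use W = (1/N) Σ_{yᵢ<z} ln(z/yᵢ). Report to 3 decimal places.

0.065

Below z: 2×R10,000, 12×R46,000 (q = 14 of N = 97).
Log gaps: ln(58129/10000) = 1.7601 (×2); ln(58129/46000) = 0.2340 (×12).
W = 6.328439 / 97 = 0.065.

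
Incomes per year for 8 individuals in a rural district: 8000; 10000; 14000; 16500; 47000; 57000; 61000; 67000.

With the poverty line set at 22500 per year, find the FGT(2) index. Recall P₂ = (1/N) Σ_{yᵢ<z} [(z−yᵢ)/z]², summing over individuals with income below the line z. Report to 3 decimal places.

0.117

Incomes under z: 8000, 10000, 14000, 16500 (q = 4 of N = 8).
Normalized shortfalls: (22500−8000)/22500 = 0.6444; (22500−10000)/22500 = 0.5556; (22500−14000)/22500 = 0.3778; (22500−16500)/22500 = 0.2667.
Squared: 0.4153; 0.3086; 0.1427; 0.0711.
Sum = 0.937778; P₂ = 0.937778 / 8 = 0.117.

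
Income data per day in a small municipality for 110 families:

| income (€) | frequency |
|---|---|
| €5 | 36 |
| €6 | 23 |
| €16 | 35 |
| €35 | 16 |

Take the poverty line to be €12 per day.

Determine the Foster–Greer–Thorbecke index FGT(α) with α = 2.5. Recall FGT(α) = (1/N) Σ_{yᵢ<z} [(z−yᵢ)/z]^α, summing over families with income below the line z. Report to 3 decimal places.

Poor units: 36×€5, 23×€6 (q = 59 of N = 110).
Gap ratios (z−y)/z: (12−5)/12 = 0.5833 (×36); (12−6)/12 = 0.5000 (×23).
Raised to α = 2.5: 0.25989 (×36); 0.17678 (×23).
Sum = 13.421956; FGT(2.5) = 13.421956 / 110 = 0.122.

0.122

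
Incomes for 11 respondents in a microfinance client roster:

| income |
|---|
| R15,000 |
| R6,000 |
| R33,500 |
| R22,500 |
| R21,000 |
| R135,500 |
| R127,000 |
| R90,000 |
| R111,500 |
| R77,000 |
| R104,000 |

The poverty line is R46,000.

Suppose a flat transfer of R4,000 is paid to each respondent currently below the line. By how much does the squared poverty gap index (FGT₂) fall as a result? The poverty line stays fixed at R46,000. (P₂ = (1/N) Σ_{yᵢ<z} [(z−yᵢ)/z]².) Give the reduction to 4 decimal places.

0.0419

Before: below the line — R6,000, R15,000, R21,000, R22,500, R33,500; squared poverty gap index (FGT₂) = 0.167318.
After the R4,000 transfer: below the line — R10,000, R19,000, R25,000, R26,500, R37,500; squared poverty gap index (FGT₂) = 0.125387.
Reduction = 0.167318 − 0.125387 = 0.0419.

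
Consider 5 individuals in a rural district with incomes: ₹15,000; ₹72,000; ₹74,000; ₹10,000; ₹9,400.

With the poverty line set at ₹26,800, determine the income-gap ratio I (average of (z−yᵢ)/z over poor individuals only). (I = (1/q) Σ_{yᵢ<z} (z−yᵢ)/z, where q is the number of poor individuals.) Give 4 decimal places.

Poor units: ₹9,400, ₹10,000, ₹15,000 (q = 3 of N = 5).
Shortfall ratios (z−y)/z: 0.6493, 0.6269, 0.4403; sum = 1.716418.
The income-gap ratio divides by q (the poor only): 1.716418 / 3 = 0.5721.

0.5721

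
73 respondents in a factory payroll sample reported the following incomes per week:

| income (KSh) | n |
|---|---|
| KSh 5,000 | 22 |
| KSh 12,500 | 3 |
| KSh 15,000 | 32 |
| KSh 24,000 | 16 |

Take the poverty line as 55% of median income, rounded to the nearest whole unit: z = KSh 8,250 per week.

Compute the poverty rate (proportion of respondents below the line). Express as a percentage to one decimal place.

30.1%

22 of the 73 respondents have income below KSh 8,250.
H = 22/73 = 30.1%.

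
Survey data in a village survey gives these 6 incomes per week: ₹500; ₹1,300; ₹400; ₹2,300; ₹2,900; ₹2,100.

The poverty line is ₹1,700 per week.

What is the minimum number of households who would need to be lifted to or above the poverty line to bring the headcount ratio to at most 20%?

2

3 of the 6 households are poor, so H = 3/6 = 0.500.
A headcount ratio of at most 20% allows at most ⌊0.20 × 6⌋ = 1 poor households.
So at least 3 − 1 = 2 must be lifted.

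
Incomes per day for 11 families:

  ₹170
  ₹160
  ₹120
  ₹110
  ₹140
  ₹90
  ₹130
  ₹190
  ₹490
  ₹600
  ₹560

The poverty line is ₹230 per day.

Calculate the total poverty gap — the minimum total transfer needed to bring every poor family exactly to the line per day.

₹730

Below the line: ₹90, ₹110, ₹120, ₹130, ₹140, ₹160, ₹170, ₹190 (q = 8 of N = 11).
Individual gaps: 230−90 = 140; 230−110 = 120; 230−120 = 110; 230−130 = 100; 230−140 = 90; 230−160 = 70; 230−170 = 60; 230−190 = 40.
Aggregate gap = ₹730.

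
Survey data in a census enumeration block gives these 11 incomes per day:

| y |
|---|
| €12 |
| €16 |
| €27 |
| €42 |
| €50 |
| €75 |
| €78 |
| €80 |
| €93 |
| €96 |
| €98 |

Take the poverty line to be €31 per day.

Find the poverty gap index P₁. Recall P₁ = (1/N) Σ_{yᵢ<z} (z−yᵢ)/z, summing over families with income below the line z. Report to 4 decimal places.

Below z: €12, €16, €27 (q = 3 of N = 11).
Relative gaps: (31−12)/31 = 0.6129; (31−16)/31 = 0.4839; (31−27)/31 = 0.1290.
Sum of shortfalls = 1.225806; P₁ averages over all N: 1.225806 / 11 = 0.1114.

0.1114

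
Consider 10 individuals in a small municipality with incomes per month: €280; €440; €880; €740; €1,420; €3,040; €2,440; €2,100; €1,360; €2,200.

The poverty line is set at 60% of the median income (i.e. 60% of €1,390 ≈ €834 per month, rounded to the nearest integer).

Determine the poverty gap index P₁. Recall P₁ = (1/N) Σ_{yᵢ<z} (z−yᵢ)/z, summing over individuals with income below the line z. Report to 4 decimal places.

Incomes under z: €280, €440, €740 (q = 3 of N = 10).
Gap ratios (z−y)/z: (834−280)/834 = 0.6643; (834−440)/834 = 0.4724; (834−740)/834 = 0.1127.
Sum of shortfalls = 1.249400; P₁ averages over all N: 1.249400 / 10 = 0.1249.

0.1249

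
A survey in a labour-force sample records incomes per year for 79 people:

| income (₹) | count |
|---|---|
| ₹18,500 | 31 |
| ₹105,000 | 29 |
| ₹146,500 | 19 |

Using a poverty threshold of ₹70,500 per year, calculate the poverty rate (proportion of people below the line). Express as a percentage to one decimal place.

31 of the 79 people have income below ₹70,500.
H = 31/79 = 39.2%.

39.2%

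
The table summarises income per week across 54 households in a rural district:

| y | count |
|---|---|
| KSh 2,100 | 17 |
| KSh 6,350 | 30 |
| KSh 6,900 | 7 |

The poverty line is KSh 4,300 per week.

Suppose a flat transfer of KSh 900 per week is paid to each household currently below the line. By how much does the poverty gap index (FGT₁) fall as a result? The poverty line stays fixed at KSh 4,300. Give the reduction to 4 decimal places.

Before: below the line — 17×KSh 2,100; poverty gap index (FGT₁) = 0.161068.
After the KSh 900 transfer: below the line — 17×KSh 3,000; poverty gap index (FGT₁) = 0.095177.
Reduction = 0.161068 − 0.095177 = 0.0659.

0.0659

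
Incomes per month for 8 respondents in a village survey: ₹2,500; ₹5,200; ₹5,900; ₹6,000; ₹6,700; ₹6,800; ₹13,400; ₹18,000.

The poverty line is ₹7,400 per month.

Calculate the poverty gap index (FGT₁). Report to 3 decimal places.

Incomes under z: ₹2,500, ₹5,200, ₹5,900, ₹6,000, ₹6,700, ₹6,800 (q = 6 of N = 8).
Relative gaps: (7400−2500)/7400 = 0.6622; (7400−5200)/7400 = 0.2973; (7400−5900)/7400 = 0.2027; (7400−6000)/7400 = 0.1892; (7400−6700)/7400 = 0.0946; (7400−6800)/7400 = 0.0811.
Σ = 1.527027. Dividing by the full population N = 8 gives P₁ = 0.191.

0.191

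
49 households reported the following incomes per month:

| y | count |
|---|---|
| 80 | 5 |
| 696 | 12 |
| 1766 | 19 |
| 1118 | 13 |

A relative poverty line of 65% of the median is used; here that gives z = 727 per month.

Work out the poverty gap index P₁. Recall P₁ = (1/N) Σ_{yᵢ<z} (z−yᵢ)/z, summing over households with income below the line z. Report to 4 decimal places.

Poor units: 5×80, 12×696 (q = 17 of N = 49).
Relative gaps: (727−80)/727 = 0.8900 (×5); (727−696)/727 = 0.0426 (×12).
Sum of shortfalls = 4.961486; P₁ averages over all N: 4.961486 / 49 = 0.1013.

0.1013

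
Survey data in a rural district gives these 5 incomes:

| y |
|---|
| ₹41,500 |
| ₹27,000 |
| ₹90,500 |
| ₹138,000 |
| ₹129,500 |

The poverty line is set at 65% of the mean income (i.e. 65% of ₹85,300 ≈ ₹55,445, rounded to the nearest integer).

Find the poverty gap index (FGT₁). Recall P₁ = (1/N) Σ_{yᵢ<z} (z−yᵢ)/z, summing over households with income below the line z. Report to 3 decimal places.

0.153

Below z: ₹27,000, ₹41,500 (q = 2 of N = 5).
Shortfall ratios: (55445−27000)/55445 = 0.5130; (55445−41500)/55445 = 0.2515.
Σ = 0.764541. Dividing by the full population N = 5 gives P₁ = 0.153.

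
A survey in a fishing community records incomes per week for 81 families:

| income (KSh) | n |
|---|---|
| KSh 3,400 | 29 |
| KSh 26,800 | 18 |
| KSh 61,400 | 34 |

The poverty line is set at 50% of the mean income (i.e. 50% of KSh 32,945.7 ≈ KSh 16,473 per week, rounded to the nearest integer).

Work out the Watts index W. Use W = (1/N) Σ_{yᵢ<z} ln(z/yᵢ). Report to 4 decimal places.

0.5649

Below the line: 29×KSh 3,400 (q = 29 of N = 81).
Log shortfalls: ln(16473/3400) = 1.5779 (×29).
W = 45.760470 / 81 = 0.5649.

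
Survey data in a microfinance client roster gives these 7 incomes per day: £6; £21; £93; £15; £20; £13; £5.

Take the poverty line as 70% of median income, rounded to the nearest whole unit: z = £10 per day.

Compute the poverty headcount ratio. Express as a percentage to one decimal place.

28.6%

2 of the 7 families have income below £10.
H = 2/7 = 28.6%.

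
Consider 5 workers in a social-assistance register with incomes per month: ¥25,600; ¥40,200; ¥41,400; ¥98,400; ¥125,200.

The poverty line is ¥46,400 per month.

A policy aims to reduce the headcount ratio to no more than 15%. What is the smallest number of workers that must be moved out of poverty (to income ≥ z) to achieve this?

3 of the 5 workers are poor, so H = 3/5 = 0.600.
A headcount ratio of at most 15% allows at most ⌊0.15 × 5⌋ = 0 poor workers.
So at least 3 − 0 = 3 must be lifted.

3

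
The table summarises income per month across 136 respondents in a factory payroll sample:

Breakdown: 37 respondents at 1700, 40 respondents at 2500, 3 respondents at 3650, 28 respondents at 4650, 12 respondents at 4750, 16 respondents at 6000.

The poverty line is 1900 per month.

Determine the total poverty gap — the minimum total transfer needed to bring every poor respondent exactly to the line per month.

7400

Incomes under z: 37×1700 (q = 37 of N = 136).
Individual gaps: 37×(1900−1700) = 7400.
Aggregate gap = 7400.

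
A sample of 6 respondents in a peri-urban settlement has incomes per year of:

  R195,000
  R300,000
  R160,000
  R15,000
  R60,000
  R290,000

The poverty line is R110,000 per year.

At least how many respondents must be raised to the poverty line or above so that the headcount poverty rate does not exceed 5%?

Currently q = 2 of N = 6 are below the line (H = 0.333).
A headcount ratio of at most 5% allows at most ⌊0.05 × 6⌋ = 0 poor respondents.
So at least 2 − 0 = 2 must be lifted.

2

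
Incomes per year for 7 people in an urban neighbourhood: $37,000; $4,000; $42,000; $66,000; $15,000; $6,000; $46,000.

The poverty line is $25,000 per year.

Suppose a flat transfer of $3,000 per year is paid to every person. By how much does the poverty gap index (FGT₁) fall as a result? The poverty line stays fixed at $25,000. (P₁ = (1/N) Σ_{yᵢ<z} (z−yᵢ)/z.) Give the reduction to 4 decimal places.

0.0514

Before: below the line — $4,000, $6,000, $15,000; poverty gap index (FGT₁) = 0.285714.
After the $3,000 transfer: below the line — $7,000, $9,000, $18,000; poverty gap index (FGT₁) = 0.234286.
Reduction = 0.285714 − 0.234286 = 0.0514.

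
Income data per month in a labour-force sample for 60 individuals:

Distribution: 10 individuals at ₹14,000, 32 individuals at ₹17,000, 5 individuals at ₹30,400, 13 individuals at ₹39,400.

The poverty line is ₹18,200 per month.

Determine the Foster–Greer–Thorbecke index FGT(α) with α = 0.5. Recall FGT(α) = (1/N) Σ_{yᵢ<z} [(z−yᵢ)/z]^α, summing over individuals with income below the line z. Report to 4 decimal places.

0.2170

Below the line: 10×₹14,000, 32×₹17,000 (q = 42 of N = 60).
Gap ratios (z−y)/z: (18200−14000)/18200 = 0.2308 (×10); (18200−17000)/18200 = 0.0659 (×32).
Raised to α = 0.5: 0.48038 (×10); 0.25678 (×32).
Sum = 13.020686; FGT(0.5) = 13.020686 / 60 = 0.2170.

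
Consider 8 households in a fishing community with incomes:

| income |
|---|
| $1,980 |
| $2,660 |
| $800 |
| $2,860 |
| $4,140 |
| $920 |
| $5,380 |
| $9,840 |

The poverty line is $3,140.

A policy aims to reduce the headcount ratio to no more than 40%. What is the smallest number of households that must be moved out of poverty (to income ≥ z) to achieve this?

Currently q = 5 of N = 8 are below the line (H = 0.625).
A headcount ratio of at most 40% allows at most ⌊0.40 × 8⌋ = 3 poor households.
So at least 5 − 3 = 2 must be lifted.

2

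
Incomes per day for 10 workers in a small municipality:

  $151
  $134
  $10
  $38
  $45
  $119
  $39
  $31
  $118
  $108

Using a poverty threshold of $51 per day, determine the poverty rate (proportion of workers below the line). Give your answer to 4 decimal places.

0.5000

5 of the 10 workers have income below $51.
H = 5/10 = 0.5000.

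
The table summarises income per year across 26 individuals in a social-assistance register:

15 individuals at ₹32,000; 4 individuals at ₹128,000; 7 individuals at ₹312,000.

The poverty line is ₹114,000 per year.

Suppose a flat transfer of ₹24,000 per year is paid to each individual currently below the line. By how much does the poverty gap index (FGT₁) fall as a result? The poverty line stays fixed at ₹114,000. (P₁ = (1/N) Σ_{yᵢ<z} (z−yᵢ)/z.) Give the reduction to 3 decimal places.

0.121

Before: below the line — 15×₹32,000; poverty gap index (FGT₁) = 0.41498.
After the ₹24,000 transfer: below the line — 15×₹56,000; poverty gap index (FGT₁) = 0.29352.
Reduction = 0.41498 − 0.29352 = 0.121.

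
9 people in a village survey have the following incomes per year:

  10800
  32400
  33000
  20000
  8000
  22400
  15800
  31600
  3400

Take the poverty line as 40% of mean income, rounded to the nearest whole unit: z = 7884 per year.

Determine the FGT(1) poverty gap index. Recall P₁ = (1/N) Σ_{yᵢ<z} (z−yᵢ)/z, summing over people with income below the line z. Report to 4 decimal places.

0.0632

Poor units: 3400 (q = 1 of N = 9).
Gap ratios (z−y)/z: (7884−3400)/7884 = 0.5687.
Σ = 0.568747. Dividing by the full population N = 9 gives P₁ = 0.0632.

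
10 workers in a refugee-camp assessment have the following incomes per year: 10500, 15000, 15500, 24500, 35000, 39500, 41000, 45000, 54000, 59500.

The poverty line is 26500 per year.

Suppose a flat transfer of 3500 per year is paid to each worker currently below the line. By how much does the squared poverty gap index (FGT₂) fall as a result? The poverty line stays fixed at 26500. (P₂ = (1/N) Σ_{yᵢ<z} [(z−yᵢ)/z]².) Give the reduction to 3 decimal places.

Before: below the line — 10500, 15000, 15500, 24500; squared poverty gap index (FGT₂) = 0.07309.
After the 3500 transfer: below the line — 14000, 18500, 19000; squared poverty gap index (FGT₂) = 0.03937.
Reduction = 0.07309 − 0.03937 = 0.034.

0.034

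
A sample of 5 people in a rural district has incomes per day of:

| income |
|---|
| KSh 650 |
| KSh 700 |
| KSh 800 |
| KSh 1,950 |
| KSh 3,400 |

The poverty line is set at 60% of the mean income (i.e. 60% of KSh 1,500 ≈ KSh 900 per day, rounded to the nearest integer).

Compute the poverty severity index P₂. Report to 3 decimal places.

Below z: KSh 650, KSh 700, KSh 800 (q = 3 of N = 5).
Shortfall ratios: (900−650)/900 = 0.2778; (900−700)/900 = 0.2222; (900−800)/900 = 0.1111.
Squared: 0.0772; 0.0494; 0.0123.
Sum = 0.138889; P₂ = 0.138889 / 5 = 0.028.

0.028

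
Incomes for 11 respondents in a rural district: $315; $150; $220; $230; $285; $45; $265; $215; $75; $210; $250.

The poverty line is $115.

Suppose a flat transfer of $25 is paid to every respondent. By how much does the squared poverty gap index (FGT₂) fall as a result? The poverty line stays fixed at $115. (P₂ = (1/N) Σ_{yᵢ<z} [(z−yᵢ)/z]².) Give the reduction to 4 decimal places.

0.0292

Before: below the line — $45, $75; squared poverty gap index (FGT₂) = 0.044681.
After the $25 transfer: below the line — $70, $100; squared poverty gap index (FGT₂) = 0.015467.
Reduction = 0.044681 − 0.015467 = 0.0292.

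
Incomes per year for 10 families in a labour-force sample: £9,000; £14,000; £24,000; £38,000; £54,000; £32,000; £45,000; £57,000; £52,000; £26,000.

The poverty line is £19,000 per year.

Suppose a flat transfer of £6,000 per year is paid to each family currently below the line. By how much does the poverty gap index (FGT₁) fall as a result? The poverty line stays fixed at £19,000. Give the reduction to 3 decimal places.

0.058

Before: below the line — £9,000, £14,000; poverty gap index (FGT₁) = 0.07895.
After the £6,000 transfer: below the line — £15,000; poverty gap index (FGT₁) = 0.02105.
Reduction = 0.07895 − 0.02105 = 0.058.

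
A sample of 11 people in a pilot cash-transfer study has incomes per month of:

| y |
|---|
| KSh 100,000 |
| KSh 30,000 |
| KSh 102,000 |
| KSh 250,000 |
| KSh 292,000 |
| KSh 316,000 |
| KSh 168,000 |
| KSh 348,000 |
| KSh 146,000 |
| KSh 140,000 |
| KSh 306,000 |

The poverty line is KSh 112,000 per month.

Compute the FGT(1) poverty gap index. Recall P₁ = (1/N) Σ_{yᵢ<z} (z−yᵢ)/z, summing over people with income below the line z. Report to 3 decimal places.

0.084

Poor units: KSh 30,000, KSh 100,000, KSh 102,000 (q = 3 of N = 11).
Gap ratios (z−y)/z: (112000−30000)/112000 = 0.7321; (112000−100000)/112000 = 0.1071; (112000−102000)/112000 = 0.0893.
Sum of shortfalls = 0.928571; P₁ averages over all N: 0.928571 / 11 = 0.084.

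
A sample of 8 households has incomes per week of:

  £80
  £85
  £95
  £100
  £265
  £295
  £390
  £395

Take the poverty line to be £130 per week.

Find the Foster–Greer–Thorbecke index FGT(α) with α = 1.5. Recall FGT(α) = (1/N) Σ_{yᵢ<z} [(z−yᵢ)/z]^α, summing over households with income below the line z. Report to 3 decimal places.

Below z: £80, £85, £95, £100 (q = 4 of N = 8).
Normalized shortfalls: (130−80)/130 = 0.3846; (130−85)/130 = 0.3462; (130−95)/130 = 0.2692; (130−100)/130 = 0.2308.
Raised to α = 1.5: 0.23853; 0.20366; 0.13970; 0.11086.
Sum = 0.692742; FGT(1.5) = 0.692742 / 8 = 0.087.

0.087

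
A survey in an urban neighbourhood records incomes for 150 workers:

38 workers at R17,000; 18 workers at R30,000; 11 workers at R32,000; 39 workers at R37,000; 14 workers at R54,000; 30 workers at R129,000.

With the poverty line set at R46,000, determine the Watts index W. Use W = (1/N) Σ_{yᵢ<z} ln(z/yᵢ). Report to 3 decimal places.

0.387

Poor units: 38×R17,000, 18×R30,000, 11×R32,000, 39×R37,000 (q = 106 of N = 150).
Log gaps: ln(46000/17000) = 0.9954 (×38); ln(46000/30000) = 0.4274 (×18); ln(46000/32000) = 0.3629 (×11); ln(46000/37000) = 0.2177 (×39).
W = 58.003435 / 150 = 0.387.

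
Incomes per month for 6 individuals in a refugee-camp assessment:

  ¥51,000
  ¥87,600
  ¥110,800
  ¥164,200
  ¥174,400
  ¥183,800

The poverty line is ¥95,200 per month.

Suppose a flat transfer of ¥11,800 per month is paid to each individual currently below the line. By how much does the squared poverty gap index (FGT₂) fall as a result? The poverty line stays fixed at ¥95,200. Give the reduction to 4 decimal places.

Before: below the line — ¥51,000, ¥87,600; squared poverty gap index (FGT₂) = 0.036989.
After the ¥11,800 transfer: below the line — ¥62,800; squared poverty gap index (FGT₂) = 0.019305.
Reduction = 0.036989 − 0.019305 = 0.0177.

0.0177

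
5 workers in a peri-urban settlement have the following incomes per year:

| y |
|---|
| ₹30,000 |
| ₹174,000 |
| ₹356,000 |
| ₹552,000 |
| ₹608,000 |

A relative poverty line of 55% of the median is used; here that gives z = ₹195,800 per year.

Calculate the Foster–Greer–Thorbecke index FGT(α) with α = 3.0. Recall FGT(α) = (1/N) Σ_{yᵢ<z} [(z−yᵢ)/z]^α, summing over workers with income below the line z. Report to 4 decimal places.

0.1217

Below the line: ₹30,000, ₹174,000 (q = 2 of N = 5).
Relative gaps: (195800−30000)/195800 = 0.8468; (195800−174000)/195800 = 0.1113.
Raised to α = 3.0: 0.60718; 0.00138.
Sum = 0.608557; FGT(3.0) = 0.608557 / 5 = 0.1217.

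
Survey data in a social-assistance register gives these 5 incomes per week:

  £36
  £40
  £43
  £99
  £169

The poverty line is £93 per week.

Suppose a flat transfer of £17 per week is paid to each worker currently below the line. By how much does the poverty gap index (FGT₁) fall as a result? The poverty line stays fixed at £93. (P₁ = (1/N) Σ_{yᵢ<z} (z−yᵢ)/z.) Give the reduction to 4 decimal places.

0.1097

Before: below the line — £36, £40, £43; poverty gap index (FGT₁) = 0.344086.
After the £17 transfer: below the line — £53, £57, £60; poverty gap index (FGT₁) = 0.234409.
Reduction = 0.344086 − 0.234409 = 0.1097.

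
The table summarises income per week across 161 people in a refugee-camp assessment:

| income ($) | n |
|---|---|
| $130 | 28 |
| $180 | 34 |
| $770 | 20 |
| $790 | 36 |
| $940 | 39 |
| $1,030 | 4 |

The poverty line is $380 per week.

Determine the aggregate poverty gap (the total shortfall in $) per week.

Below the line: 28×$130, 34×$180 (q = 62 of N = 161).
Individual gaps: 28×(380−130) = 7000; 34×(380−180) = 6800.
Aggregate gap = $13,800.

$13,800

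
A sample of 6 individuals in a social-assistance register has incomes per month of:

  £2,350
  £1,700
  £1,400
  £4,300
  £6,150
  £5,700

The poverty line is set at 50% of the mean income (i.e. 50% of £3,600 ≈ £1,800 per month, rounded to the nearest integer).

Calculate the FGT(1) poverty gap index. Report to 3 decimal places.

Poor units: £1,400, £1,700 (q = 2 of N = 6).
Normalized shortfalls: (1800−1400)/1800 = 0.2222; (1800−1700)/1800 = 0.0556.
Sum of shortfalls = 0.277778; P₁ averages over all N: 0.277778 / 6 = 0.046.

0.046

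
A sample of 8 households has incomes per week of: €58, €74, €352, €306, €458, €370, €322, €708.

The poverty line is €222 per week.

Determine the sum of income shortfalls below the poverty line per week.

Incomes under z: €58, €74 (q = 2 of N = 8).
Individual gaps: 222−58 = 164; 222−74 = 148.
Aggregate gap = €312.

€312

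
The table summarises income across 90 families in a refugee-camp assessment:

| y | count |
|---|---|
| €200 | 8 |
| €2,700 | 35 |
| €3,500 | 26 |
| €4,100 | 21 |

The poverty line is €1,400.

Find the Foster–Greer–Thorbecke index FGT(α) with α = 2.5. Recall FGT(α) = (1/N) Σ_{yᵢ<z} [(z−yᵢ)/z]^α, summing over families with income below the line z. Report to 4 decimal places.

Below the line: 8×€200 (q = 8 of N = 90).
Gap ratios (z−y)/z: (1400−200)/1400 = 0.8571 (×8).
Raised to α = 2.5: 0.68019 (×8).
Sum = 5.441555; FGT(2.5) = 5.441555 / 90 = 0.0605.

0.0605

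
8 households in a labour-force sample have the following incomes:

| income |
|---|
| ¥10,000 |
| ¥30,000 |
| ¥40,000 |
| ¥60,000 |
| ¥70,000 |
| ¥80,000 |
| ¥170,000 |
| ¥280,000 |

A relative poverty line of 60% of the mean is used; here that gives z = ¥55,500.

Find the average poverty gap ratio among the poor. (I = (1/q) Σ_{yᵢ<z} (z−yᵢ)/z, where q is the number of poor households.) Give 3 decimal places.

0.520

Below the line: ¥10,000, ¥30,000, ¥40,000 (q = 3 of N = 8).
Relative gaps: 0.8198, 0.4595, 0.2793; sum = 1.558559.
The income-gap ratio divides by q (the poor only): 1.558559 / 3 = 0.520.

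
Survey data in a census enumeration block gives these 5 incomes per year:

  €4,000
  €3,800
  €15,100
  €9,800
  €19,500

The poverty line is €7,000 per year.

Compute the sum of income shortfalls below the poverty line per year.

€6,200

Below the line: €3,800, €4,000 (q = 2 of N = 5).
Individual gaps: 7000−3800 = 3200; 7000−4000 = 3000.
Aggregate gap = €6,200.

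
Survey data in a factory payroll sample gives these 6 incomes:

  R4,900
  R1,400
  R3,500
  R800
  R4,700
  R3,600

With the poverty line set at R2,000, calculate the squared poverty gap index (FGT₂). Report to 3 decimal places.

Poor units: R800, R1,400 (q = 2 of N = 6).
Relative gaps: (2000−800)/2000 = 0.6000; (2000−1400)/2000 = 0.3000.
Squared: 0.3600; 0.0900.
Sum = 0.450000; P₂ = 0.450000 / 6 = 0.075.

0.075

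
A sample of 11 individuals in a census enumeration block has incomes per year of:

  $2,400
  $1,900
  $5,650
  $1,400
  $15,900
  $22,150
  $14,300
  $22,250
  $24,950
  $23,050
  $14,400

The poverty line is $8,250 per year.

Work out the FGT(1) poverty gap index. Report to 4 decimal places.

0.2386

Below z: $1,400, $1,900, $2,400, $5,650 (q = 4 of N = 11).
Shortfall ratios: (8250−1400)/8250 = 0.8303; (8250−1900)/8250 = 0.7697; (8250−2400)/8250 = 0.7091; (8250−5650)/8250 = 0.3152.
Σ = 2.624242. Dividing by the full population N = 11 gives P₁ = 0.2386.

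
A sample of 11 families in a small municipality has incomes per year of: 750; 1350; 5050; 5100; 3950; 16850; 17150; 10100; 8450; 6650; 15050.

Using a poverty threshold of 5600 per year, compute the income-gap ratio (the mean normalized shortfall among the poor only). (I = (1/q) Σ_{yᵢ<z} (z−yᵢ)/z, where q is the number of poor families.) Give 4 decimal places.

Below z: 750, 1350, 3950, 5050, 5100 (q = 5 of N = 11).
Relative gaps: 0.8661, 0.7589, 0.2946, 0.0982, 0.0893; sum = 2.107143.
I averages over the q = 5 poor units only: 2.107143 / 5 = 0.4214.

0.4214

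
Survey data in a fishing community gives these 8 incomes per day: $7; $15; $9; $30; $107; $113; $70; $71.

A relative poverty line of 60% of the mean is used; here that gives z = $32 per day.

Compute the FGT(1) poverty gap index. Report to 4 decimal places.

Below z: $7, $9, $15, $30 (q = 4 of N = 8).
Normalized shortfalls: (32−7)/32 = 0.7812; (32−9)/32 = 0.7188; (32−15)/32 = 0.5312; (32−30)/32 = 0.0625.
Σ = 2.093750. Dividing by the full population N = 8 gives P₁ = 0.2617.

0.2617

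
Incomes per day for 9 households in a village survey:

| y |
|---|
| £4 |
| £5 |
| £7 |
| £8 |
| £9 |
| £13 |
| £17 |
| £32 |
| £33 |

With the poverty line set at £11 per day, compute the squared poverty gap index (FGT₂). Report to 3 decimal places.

Incomes under z: £4, £5, £7, £8, £9 (q = 5 of N = 9).
Normalized shortfalls: (11−4)/11 = 0.6364; (11−5)/11 = 0.5455; (11−7)/11 = 0.3636; (11−8)/11 = 0.2727; (11−9)/11 = 0.1818.
Squared: 0.4050; 0.2975; 0.1322; 0.0744; 0.0331.
Sum = 0.942149; P₂ = 0.942149 / 9 = 0.105.

0.105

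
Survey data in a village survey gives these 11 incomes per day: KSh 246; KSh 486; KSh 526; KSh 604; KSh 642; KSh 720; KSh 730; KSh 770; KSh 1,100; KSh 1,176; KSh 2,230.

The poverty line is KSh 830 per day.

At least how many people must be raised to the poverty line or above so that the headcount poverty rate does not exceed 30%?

5

8 of the 11 people are poor, so H = 8/11 = 0.727.
A headcount ratio of at most 30% allows at most ⌊0.30 × 11⌋ = 3 poor people.
So at least 8 − 3 = 5 must be lifted.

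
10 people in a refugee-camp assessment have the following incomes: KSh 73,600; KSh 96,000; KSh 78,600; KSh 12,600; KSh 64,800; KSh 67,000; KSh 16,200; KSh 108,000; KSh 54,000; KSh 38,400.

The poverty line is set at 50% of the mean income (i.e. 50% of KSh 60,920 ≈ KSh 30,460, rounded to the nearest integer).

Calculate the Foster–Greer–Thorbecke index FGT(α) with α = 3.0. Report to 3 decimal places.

0.030

Below the line: KSh 12,600, KSh 16,200 (q = 2 of N = 10).
Gap ratios (z−y)/z: (30460−12600)/30460 = 0.5863; (30460−16200)/30460 = 0.4682.
Raised to α = 3.0: 0.20158; 0.10261.
Sum = 0.304188; FGT(3.0) = 0.304188 / 10 = 0.030.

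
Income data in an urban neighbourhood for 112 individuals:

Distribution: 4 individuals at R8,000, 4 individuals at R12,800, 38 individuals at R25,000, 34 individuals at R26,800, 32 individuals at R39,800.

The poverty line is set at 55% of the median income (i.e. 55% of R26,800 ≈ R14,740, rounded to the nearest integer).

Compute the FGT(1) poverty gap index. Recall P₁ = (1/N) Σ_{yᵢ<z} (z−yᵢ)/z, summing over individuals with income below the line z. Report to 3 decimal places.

0.021

Poor units: 4×R8,000, 4×R12,800 (q = 8 of N = 112).
Normalized shortfalls: (14740−8000)/14740 = 0.4573 (×4); (14740−12800)/14740 = 0.1316 (×4).
Σ = 2.355495. Dividing by the full population N = 112 gives P₁ = 0.021.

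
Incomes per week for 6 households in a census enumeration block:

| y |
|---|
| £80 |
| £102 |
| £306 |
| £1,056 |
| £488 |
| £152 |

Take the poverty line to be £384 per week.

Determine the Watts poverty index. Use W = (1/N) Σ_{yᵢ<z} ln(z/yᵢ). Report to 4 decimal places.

Below z: £80, £102, £152, £306 (q = 4 of N = 6).
Log gaps: ln(384/80) = 1.5686; ln(384/102) = 1.3257; ln(384/152) = 0.9268; ln(384/306) = 0.2271.
W = 4.048105 / 6 = 0.6747.

0.6747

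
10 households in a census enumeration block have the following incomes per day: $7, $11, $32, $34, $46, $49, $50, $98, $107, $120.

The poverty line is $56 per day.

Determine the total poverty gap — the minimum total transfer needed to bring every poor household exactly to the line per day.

$163

Below z: $7, $11, $32, $34, $46, $49, $50 (q = 7 of N = 10).
Individual gaps: 56−7 = 49; 56−11 = 45; 56−32 = 24; 56−34 = 22; 56−46 = 10; 56−49 = 7; 56−50 = 6.
Aggregate gap = $163.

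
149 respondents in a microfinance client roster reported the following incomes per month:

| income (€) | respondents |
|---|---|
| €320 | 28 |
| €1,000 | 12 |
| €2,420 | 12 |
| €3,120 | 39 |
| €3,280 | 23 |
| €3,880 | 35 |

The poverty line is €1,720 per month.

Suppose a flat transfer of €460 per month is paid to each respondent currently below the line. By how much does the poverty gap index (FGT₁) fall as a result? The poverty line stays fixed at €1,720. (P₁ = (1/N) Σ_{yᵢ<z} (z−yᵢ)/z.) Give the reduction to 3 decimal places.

0.072

Before: below the line — 28×€320, 12×€1,000; poverty gap index (FGT₁) = 0.18667.
After the €460 transfer: below the line — 28×€780, 12×€1,460; poverty gap index (FGT₁) = 0.11487.
Reduction = 0.18667 − 0.11487 = 0.072.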